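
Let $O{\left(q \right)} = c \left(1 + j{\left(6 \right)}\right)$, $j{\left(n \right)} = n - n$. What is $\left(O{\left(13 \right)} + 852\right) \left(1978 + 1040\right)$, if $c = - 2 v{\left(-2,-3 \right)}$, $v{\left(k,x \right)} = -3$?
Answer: $2589444$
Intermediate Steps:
$j{\left(n \right)} = 0$
$c = 6$ ($c = \left(-2\right) \left(-3\right) = 6$)
$O{\left(q \right)} = 6$ ($O{\left(q \right)} = 6 \left(1 + 0\right) = 6 \cdot 1 = 6$)
$\left(O{\left(13 \right)} + 852\right) \left(1978 + 1040\right) = \left(6 + 852\right) \left(1978 + 1040\right) = 858 \cdot 3018 = 2589444$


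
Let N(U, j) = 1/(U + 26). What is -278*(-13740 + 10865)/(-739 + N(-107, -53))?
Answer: -6473925/5986 ≈ -1081.5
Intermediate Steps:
N(U, j) = 1/(26 + U)
-278*(-13740 + 10865)/(-739 + N(-107, -53)) = -278*(-13740 + 10865)/(-739 + 1/(26 - 107)) = -(-799250)/(-739 + 1/(-81)) = -(-799250)/(-739 - 1/81) = -(-799250)/(-59860/81) = -(-799250)*(-81)/59860 = -278*46575/11972 = -6473925/5986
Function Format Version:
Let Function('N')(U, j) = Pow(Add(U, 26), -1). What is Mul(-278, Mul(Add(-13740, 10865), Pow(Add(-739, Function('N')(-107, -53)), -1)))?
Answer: Rational(-6473925, 5986) ≈ -1081.5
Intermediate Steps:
Function('N')(U, j) = Pow(Add(26, U), -1)
Mul(-278, Mul(Add(-13740, 10865), Pow(Add(-739, Function('N')(-107, -53)), -1))) = Mul(-278, Mul(Add(-13740, 10865), Pow(Add(-739, Pow(Add(26, -107), -1)), -1))) = Mul(-278, Mul(-2875, Pow(Add(-739, Pow(-81, -1)), -1))) = Mul(-278, Mul(-2875, Pow(Add(-739, Rational(-1, 81)), -1))) = Mul(-278, Mul(-2875, Pow(Rational(-59860, 81), -1))) = Mul(-278, Mul(-2875, Rational(-81, 59860))) = Mul(-278, Rational(46575, 11972)) = Rational(-6473925, 5986)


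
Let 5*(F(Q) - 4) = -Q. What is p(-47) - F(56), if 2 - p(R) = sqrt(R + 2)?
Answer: 46/5 - 3*I*sqrt(5) ≈ 9.2 - 6.7082*I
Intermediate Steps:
F(Q) = 4 - Q/5 (F(Q) = 4 + (-Q)/5 = 4 - Q/5)
p(R) = 2 - sqrt(2 + R) (p(R) = 2 - sqrt(R + 2) = 2 - sqrt(2 + R))
p(-47) - F(56) = (2 - sqrt(2 - 47)) - (4 - 1/5*56) = (2 - sqrt(-45)) - (4 - 56/5) = (2 - 3*I*sqrt(5)) - 1*(-36/5) = (2 - 3*I*sqrt(5)) + 36/5 = 46/5 - 3*I*sqrt(5)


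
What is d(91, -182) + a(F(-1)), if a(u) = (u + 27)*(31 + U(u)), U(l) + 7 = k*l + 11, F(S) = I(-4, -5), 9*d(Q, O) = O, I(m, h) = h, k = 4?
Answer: 2788/9 ≈ 309.78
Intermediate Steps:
d(Q, O) = O/9
F(S) = -5
U(l) = 4 + 4*l (U(l) = -7 + (4*l + 11) = -7 + (11 + 4*l) = 4 + 4*l)
a(u) = (27 + u)*(35 + 4*u) (a(u) = (u + 27)*(31 + (4 + 4*u)) = (27 + u)*(35 + 4*u))
d(91, -182) + a(F(-1)) = (⅑)*(-182) + (945 + 4*(-5)² + 143*(-5)) = -182/9 + (945 + 4*25 - 715) = -182/9 + (945 + 100 - 715) = -182/9 + 330 = 2788/9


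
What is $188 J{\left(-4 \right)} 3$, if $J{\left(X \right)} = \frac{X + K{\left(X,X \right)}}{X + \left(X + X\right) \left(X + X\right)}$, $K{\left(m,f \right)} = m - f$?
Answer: $- \frac{188}{5} \approx -37.6$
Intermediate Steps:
$J{\left(X \right)} = \frac{X}{X + 4 X^{2}}$ ($J{\left(X \right)} = \frac{X + \left(X - X\right)}{X + \left(X + X\right) \left(X + X\right)} = \frac{X + 0}{X + 2 X 2 X} = \frac{X}{X + 4 X^{2}}$)
$188 J{\left(-4 \right)} 3 = 188 \frac{1}{1 + 4 \left(-4\right)} 3 = 188 \frac{1}{1 - 16} \cdot 3 = 188 \frac{1}{-15} \cdot 3 = 188 \left(\left(- \frac{1}{15}\right) 3\right) = 188 \left(- \frac{1}{5}\right) = - \frac{188}{5}$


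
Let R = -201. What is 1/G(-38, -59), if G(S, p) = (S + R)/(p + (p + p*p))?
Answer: -3363/239 ≈ -14.071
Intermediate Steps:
G(S, p) = (-201 + S)/(p² + 2*p) (G(S, p) = (S - 201)/(p + (p + p*p)) = (-201 + S)/(p + (p + p²)) = (-201 + S)/(p² + 2*p))
1/G(-38, -59) = 1/((-201 - 38)/((-59)*(2 - 59))) = 1/(-1/59*(-239)/(-57)) = 1/(-1/59*(-1/57)*(-239)) = 1/(-239/3363) = -3363/239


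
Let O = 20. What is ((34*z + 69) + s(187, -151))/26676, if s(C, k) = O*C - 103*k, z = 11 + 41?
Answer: 10565/13338 ≈ 0.79210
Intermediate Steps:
z = 52
s(C, k) = -103*k + 20*C (s(C, k) = 20*C - 103*k = -103*k + 20*C)
((34*z + 69) + s(187, -151))/26676 = ((34*52 + 69) + (-103*(-151) + 20*187))/26676 = ((1768 + 69) + (15553 + 3740))*(1/26676) = (1837 + 19293)*(1/26676) = 21130*(1/26676) = 10565/13338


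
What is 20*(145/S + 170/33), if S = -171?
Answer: 161900/1881 ≈ 86.071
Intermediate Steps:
20*(145/S + 170/33) = 20*(145/(-171) + 170/33) = 20*(145*(-1/171) + 170*(1/33)) = 20*(-145/171 + 170/33) = 20*(8095/1881) = 161900/1881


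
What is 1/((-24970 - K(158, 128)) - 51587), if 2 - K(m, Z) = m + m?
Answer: -1/76243 ≈ -1.3116e-5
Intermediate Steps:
K(m, Z) = 2 - 2*m (K(m, Z) = 2 - (m + m) = 2 - 2*m)
1/((-24970 - K(158, 128)) - 51587) = 1/((-24970 - (2 - 2*158)) - 51587) = 1/((-24970 - (2 - 316)) - 51587) = 1/((-24970 - 1*(-314)) - 51587) = 1/((-24970 + 314) - 51587) = 1/(-24656 - 51587) = 1/(-76243) = -1/76243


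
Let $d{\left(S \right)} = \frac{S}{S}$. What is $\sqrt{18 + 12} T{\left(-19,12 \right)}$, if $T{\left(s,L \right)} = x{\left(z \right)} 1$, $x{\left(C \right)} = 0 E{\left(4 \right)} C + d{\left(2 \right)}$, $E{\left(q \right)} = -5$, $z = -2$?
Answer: $\sqrt{30} \approx 5.4772$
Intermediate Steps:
$d{\left(S \right)} = 1$
$x{\left(C \right)} = 1$ ($x{\left(C \right)} = 0 \left(-5\right) C + 1 = 0 C + 1 = 0 + 1 = 1$)
$T{\left(s,L \right)} = 1$ ($T{\left(s,L \right)} = 1 \cdot 1 = 1$)
$\sqrt{18 + 12} T{\left(-19,12 \right)} = \sqrt{18 + 12} \cdot 1 = \sqrt{30} \cdot 1 = \sqrt{30}$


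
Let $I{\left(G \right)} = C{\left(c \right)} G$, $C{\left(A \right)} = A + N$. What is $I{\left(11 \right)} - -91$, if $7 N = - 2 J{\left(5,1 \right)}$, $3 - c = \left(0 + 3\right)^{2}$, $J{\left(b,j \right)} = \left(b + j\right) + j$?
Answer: $3$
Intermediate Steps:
$J{\left(b,j \right)} = b + 2 j$
$c = -6$ ($c = 3 - \left(0 + 3\right)^{2} = 3 - 3^{2} = 3 - 9 = -6$)
$N = -2$ ($N = \frac{\left(-2\right) \left(5 + 2 \cdot 1\right)}{7} = \frac{\left(-2\right) \left(5 + 2\right)}{7} = \frac{\left(-2\right) 7}{7} = \frac{1}{7} \left(-14\right) = -2$)
$C{\left(A \right)} = -2 + A$ ($C{\left(A \right)} = A - 2 = -2 + A$)
$I{\left(G \right)} = - 8 G$ ($I{\left(G \right)} = \left(-2 - 6\right) G = - 8 G$)
$I{\left(11 \right)} - -91 = \left(-8\right) 11 - -91 = -88 + 91 = 3$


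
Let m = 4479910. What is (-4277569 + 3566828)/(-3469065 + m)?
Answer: -710741/1010845 ≈ -0.70312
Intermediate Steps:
(-4277569 + 3566828)/(-3469065 + m) = (-4277569 + 3566828)/(-3469065 + 4479910) = -710741/1010845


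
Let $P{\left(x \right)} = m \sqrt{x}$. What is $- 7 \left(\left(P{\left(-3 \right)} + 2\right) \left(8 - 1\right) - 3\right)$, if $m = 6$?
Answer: $-77 - 294 i \sqrt{3} \approx -77.0 - 509.22 i$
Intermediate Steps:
$P{\left(x \right)} = 6 \sqrt{x}$
$- 7 \left(\left(P{\left(-3 \right)} + 2\right) \left(8 - 1\right) - 3\right) = - 7 \left(\left(6 \sqrt{-3} + 2\right) \left(8 - 1\right) - 3\right) = - 7 \left(\left(6 i \sqrt{3} + 2\right) 7 - 3\right) = - 7 \left(\left(2 + 6 i \sqrt{3}\right) 7 - 3\right) = - 7 \left(\left(14 + 42 i \sqrt{3}\right) - 3\right) = - 7 \left(11 + 42 i \sqrt{3}\right) = -77 - 294 i \sqrt{3}$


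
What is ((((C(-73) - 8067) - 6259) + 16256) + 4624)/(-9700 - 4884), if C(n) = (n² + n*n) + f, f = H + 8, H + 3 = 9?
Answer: -8613/7292 ≈ -1.1812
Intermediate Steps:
H = 6 (H = -3 + 9 = 6)
f = 14 (f = 6 + 8 = 14)
C(n) = 14 + 2*n² (C(n) = (n² + n*n) + 14 = (n² + n²) + 14 = 2*n² + 14 = 14 + 2*n²)
((((C(-73) - 8067) - 6259) + 16256) + 4624)/(-9700 - 4884) = (((((14 + 2*(-73)²) - 8067) - 6259) + 16256) + 4624)/(-9700 - 4884) = (((((14 + 2*5329) - 8067) - 6259) + 16256) + 4624)/(-14584) = (((((14 + 10658) - 8067) - 6259) + 16256) + 4624)*(-1/14584) = ((((10672 - 8067) - 6259) + 16256) + 4624)*(-1/14584) = (((2605 - 6259) + 16256) + 4624)*(-1/14584) = ((-3654 + 16256) + 4624)*(-1/14584) = (12602 + 4624)*(-1/14584) = 17226*(-1/14584) = -8613/7292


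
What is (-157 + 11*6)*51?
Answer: -4641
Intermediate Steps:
(-157 + 11*6)*51 = (-157 + 66)*51 = -91*51 = -4641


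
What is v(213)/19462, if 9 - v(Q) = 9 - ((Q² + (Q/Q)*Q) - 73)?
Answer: 45509/19462 ≈ 2.3384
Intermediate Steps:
v(Q) = -73 + Q + Q² (v(Q) = 9 - (9 - ((Q² + (Q/Q)*Q) - 73)) = 9 - (9 - ((Q² + 1*Q) - 73)) = 9 - (9 - ((Q² + Q) - 73)) = 9 - (9 - ((Q + Q²) - 73)) = 9 - (9 - (-73 + Q + Q²)) = 9 - (9 + (73 - Q - Q²)) = 9 - (82 - Q - Q²) = 9 + (-82 + Q + Q²) = -73 + Q + Q²)
v(213)/19462 = (-73 + 213 + 213²)/19462 = (-73 + 213 + 45369)*(1/19462) = 45509*(1/19462) = 45509/19462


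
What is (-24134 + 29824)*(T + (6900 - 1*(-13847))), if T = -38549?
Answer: -101293380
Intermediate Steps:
(-24134 + 29824)*(T + (6900 - 1*(-13847))) = (-24134 + 29824)*(-38549 + (6900 - 1*(-13847))) = 5690*(-38549 + (6900 + 13847)) = 5690*(-38549 + 20747) = 5690*(-17802) = -101293380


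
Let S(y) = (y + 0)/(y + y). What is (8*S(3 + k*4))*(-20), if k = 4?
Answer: -80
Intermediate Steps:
S(y) = 1/2 (S(y) = y/((2*y)) = y*(1/(2*y)) = 1/2)
(8*S(3 + k*4))*(-20) = (8*(1/2))*(-20) = 4*(-20) = -80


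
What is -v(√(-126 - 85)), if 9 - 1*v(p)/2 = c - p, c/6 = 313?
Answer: 3738 - 2*I*√211 ≈ 3738.0 - 29.052*I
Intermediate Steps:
c = 1878 (c = 6*313 = 1878)
v(p) = -3738 + 2*p (v(p) = 18 - 2*(1878 - p) = 18 + (-3756 + 2*p) = -3738 + 2*p)
-v(√(-126 - 85)) = -(-3738 + 2*√(-126 - 85)) = -(-3738 + 2*√(-211)) = -(-3738 + 2*(I*√211)) = -(-3738 + 2*I*√211) = 3738 - 2*I*√211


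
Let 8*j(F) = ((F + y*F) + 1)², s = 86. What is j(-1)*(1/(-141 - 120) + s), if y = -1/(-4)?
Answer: 22445/33408 ≈ 0.67185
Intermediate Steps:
y = ¼ (y = -1*(-¼) = ¼ ≈ 0.25000)
j(F) = (1 + 5*F/4)²/8 (j(F) = ((F + F/4) + 1)²/8 = (5*F/4 + 1)²/8 = (1 + 5*F/4)²/8)
j(-1)*(1/(-141 - 120) + s) = ((4 + 5*(-1))²/128)*(1/(-141 - 120) + 86) = ((4 - 5)²/128)*(1/(-261) + 86) = ((1/128)*(-1)²)*(-1/261 + 86) = ((1/128)*1)*(22445/261) = (1/128)*(22445/261) = 22445/33408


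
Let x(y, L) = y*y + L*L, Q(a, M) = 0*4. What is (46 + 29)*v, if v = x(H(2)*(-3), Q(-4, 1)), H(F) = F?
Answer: 2700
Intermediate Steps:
Q(a, M) = 0
x(y, L) = L² + y² (x(y, L) = y² + L² = L² + y²)
v = 36 (v = 0² + (2*(-3))² = 0 + (-6)² = 0 + 36 = 36)
(46 + 29)*v = (46 + 29)*36 = 75*36 = 2700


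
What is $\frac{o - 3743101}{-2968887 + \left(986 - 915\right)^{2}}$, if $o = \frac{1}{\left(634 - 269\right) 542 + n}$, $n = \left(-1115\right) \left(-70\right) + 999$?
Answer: $\frac{518193030889}{410313358317} \approx 1.2629$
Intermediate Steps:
$n = 79049$ ($n = 78050 + 999 = 79049$)
$o = \frac{1}{276879}$ ($o = \frac{1}{\left(634 - 269\right) 542 + 79049} = \frac{1}{365 \cdot 542 + 79049} = \frac{1}{197830 + 79049} = \frac{1}{276879} \approx 3.6117 \cdot 10^{-6}$)
$\frac{o - 3743101}{-2968887 + \left(986 - 915\right)^{2}} = \frac{\frac{1}{276879} - 3743101}{-2968887 + \left(986 - 915\right)^{2}} = - \frac{1036386061778}{276879 \left(-2968887 + 71^{2}\right)} = - \frac{1036386061778}{276879 \left(-2968887 + 5041\right)} = - \frac{1036386061778}{276879 \left(-2963846\right)} = \left(- \frac{1036386061778}{276879}\right) \left(- \frac{1}{2963846}\right) = \frac{518193030889}{410313358317}$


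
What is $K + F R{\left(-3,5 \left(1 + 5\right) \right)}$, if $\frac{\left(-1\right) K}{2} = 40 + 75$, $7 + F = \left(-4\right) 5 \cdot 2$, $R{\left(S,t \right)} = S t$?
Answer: $4000$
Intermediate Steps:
$F = -47$ ($F = -7 + \left(-4\right) 5 \cdot 2 = -7 - 40 = -47$)
$K = -230$ ($K = - 2 \left(40 + 75\right) = \left(-2\right) 115 = -230$)
$K + F R{\left(-3,5 \left(1 + 5\right) \right)} = -230 - 47 \left(- 3 \cdot 5 \left(1 + 5\right)\right) = -230 - 47 \left(- 3 \cdot 5 \cdot 6\right) = -230 - 47 \left(\left(-3\right) 30\right) = -230 - -4230 = -230 + 4230 = 4000$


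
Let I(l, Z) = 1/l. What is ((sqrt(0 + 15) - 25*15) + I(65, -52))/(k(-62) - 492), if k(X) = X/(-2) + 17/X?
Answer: 1511188/1858935 - 62*sqrt(15)/28599 ≈ 0.80454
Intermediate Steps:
k(X) = 17/X - X/2 (k(X) = X*(-1/2) + 17/X = -X/2 + 17/X = 17/X - X/2)
((sqrt(0 + 15) - 25*15) + I(65, -52))/(k(-62) - 492) = ((sqrt(0 + 15) - 25*15) + 1/65)/((17/(-62) - 1/2*(-62)) - 492) = ((sqrt(15) - 375) + 1/65)/((17*(-1/62) + 31) - 492) = ((-375 + sqrt(15)) + 1/65)/((-17/62 + 31) - 492) = (-24374/65 + sqrt(15))/(1905/62 - 492) = (-24374/65 + sqrt(15))/(-28599/62) = (-24374/65 + sqrt(15))*(-62/28599) = 1511188/1858935 - 62*sqrt(15)/28599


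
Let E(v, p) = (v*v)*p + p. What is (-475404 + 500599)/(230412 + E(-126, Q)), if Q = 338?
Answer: 25195/5596838 ≈ 0.0045016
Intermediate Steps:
E(v, p) = p + p*v**2 (E(v, p) = v**2*p + p = p*v**2 + p = p + p*v**2)
(-475404 + 500599)/(230412 + E(-126, Q)) = (-475404 + 500599)/(230412 + 338*(1 + (-126)**2)) = 25195/(230412 + 338*(1 + 15876)) = 25195/(230412 + 338*15877) = 25195/(230412 + 5366426) = 25195/5596838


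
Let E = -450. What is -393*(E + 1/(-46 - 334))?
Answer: 67203393/380 ≈ 1.7685e+5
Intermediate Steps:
-393*(E + 1/(-46 - 334)) = -393*(-450 + 1/(-46 - 334)) = -393*(-450 + 1/(-380)) = -393*(-450 - 1/380) = -393*(-171001/380) = 67203393/380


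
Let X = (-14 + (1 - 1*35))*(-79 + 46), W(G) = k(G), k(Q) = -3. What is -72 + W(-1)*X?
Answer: -4824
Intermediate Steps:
W(G) = -3
X = 1584 (X = (-14 + (1 - 35))*(-33) = (-14 - 34)*(-33) = -48*(-33) = 1584)
-72 + W(-1)*X = -72 - 3*1584 = -72 - 4752 = -4824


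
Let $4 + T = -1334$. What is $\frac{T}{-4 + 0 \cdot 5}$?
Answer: $\frac{669}{2} \approx 334.5$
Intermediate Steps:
$T = -1338$ ($T = -4 - 1334 = -1338$)
$\frac{T}{-4 + 0 \cdot 5} = - \frac{1338}{-4 + 0 \cdot 5} = - \frac{1338}{-4 + 0} = - \frac{1338}{-4} = \left(-1338\right) \left(- \frac{1}{4}\right) = \frac{669}{2}$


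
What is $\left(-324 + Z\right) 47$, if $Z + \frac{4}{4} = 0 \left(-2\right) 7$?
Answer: $-15275$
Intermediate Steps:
$Z = -1$ ($Z = -1 + 0 \left(-2\right) 7 = -1 + 0 \cdot 7 = -1 + 0 = -1$)
$\left(-324 + Z\right) 47 = \left(-324 - 1\right) 47 = \left(-325\right) 47 = -15275$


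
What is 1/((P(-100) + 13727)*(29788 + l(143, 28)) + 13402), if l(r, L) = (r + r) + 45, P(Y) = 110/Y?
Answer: 10/4134237841 ≈ 2.4188e-9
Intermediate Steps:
l(r, L) = 45 + 2*r (l(r, L) = 2*r + 45 = 45 + 2*r)
1/((P(-100) + 13727)*(29788 + l(143, 28)) + 13402) = 1/((110/(-100) + 13727)*(29788 + (45 + 2*143)) + 13402) = 1/((110*(-1/100) + 13727)*(29788 + (45 + 286)) + 13402) = 1/((-11/10 + 13727)*(29788 + 331) + 13402) = 1/((137259/10)*30119 + 13402) = 1/(4134103821/10 + 13402) = 1/(4134237841/10) = 10/4134237841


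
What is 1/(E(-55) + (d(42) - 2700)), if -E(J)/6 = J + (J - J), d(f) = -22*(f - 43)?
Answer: -1/2348 ≈ -0.00042589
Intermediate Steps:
d(f) = 946 - 22*f (d(f) = -22*(-43 + f) = 946 - 22*f)
E(J) = -6*J (E(J) = -6*(J + (J - J)) = -6*(J + 0) = -6*J)
1/(E(-55) + (d(42) - 2700)) = 1/(-6*(-55) + ((946 - 22*42) - 2700)) = 1/(330 + ((946 - 924) - 2700)) = 1/(330 + (22 - 2700)) = 1/(330 - 2678) = 1/(-2348) = -1/2348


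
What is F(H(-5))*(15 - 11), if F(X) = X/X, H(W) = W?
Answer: 4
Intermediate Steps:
F(X) = 1
F(H(-5))*(15 - 11) = 1*(15 - 11) = 1*4 = 4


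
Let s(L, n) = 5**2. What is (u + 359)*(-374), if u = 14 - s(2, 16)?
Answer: -130152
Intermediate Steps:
s(L, n) = 25
u = -11 (u = 14 - 1*25 = 14 - 25 = -11)
(u + 359)*(-374) = (-11 + 359)*(-374) = 348*(-374) = -130152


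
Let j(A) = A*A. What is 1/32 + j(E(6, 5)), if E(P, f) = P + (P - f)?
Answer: 1569/32 ≈ 49.031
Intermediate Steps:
E(P, f) = -f + 2*P
j(A) = A**2
1/32 + j(E(6, 5)) = 1/32 + (-1*5 + 2*6)**2 = 1/32 + (-5 + 12)**2 = 1/32 + 7**2 = 1/32 + 49 = 1569/32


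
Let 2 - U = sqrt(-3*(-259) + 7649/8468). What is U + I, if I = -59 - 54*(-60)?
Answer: 3183 - sqrt(13945282345)/4234 ≈ 3155.1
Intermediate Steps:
U = 2 - sqrt(13945282345)/4234 (U = 2 - sqrt(-3*(-259) + 7649/8468) = 2 - sqrt(777 + 7649*(1/8468)) = 2 - sqrt(777 + 7649/8468) = 2 - sqrt(6587285/8468) = 2 - sqrt(13945282345)/4234 ≈ -25.891)
I = 3181 (I = -59 + 3240 = 3181)
U + I = (2 - sqrt(13945282345)/4234) + 3181 = 3183 - sqrt(13945282345)/4234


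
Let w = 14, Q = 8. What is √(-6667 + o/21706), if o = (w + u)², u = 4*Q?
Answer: I*√785278506729/10853 ≈ 81.651*I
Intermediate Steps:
u = 32 (u = 4*8 = 32)
o = 2116 (o = (14 + 32)² = 46² = 2116)
√(-6667 + o/21706) = √(-6667 + 2116/21706) = √(-6667 + 2116*(1/21706)) = √(-6667 + 1058/10853) = √(-72355893/10853) = I*√785278506729/10853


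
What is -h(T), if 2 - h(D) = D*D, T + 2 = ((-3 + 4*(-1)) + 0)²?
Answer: 2207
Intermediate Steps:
T = 47 (T = -2 + ((-3 + 4*(-1)) + 0)² = -2 + ((-3 - 4) + 0)² = -2 + (-7 + 0)² = -2 + (-7)² = -2 + 49 = 47)
h(D) = 2 - D² (h(D) = 2 - D*D = 2 - D²)
-h(T) = -(2 - 1*47²) = -(2 - 1*2209) = -(2 - 2209) = -1*(-2207) = 2207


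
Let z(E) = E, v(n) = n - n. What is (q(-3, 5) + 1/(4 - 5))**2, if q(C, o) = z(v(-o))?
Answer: 1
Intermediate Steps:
v(n) = 0
q(C, o) = 0
(q(-3, 5) + 1/(4 - 5))**2 = (0 + 1/(4 - 5))**2 = (0 + 1/(-1))**2 = (0 - 1)**2 = (-1)**2 = 1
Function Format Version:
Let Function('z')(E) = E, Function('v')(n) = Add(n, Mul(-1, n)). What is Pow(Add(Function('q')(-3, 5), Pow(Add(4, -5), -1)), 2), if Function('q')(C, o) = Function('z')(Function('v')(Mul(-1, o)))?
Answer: 1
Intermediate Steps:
Function('v')(n) = 0
Function('q')(C, o) = 0
Pow(Add(Function('q')(-3, 5), Pow(Add(4, -5), -1)), 2) = Pow(Add(0, Pow(Add(4, -5), -1)), 2) = Pow(Add(0, Pow(-1, -1)), 2) = Pow(Add(0, -1), 2) = Pow(-1, 2) = 1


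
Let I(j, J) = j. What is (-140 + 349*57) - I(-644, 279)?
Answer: 20397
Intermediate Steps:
(-140 + 349*57) - I(-644, 279) = (-140 + 349*57) - 1*(-644) = (-140 + 19893) + 644 = 19753 + 644 = 20397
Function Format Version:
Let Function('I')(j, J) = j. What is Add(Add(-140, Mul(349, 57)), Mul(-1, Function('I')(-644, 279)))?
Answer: 20397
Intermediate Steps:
Add(Add(-140, Mul(349, 57)), Mul(-1, Function('I')(-644, 279))) = Add(Add(-140, Mul(349, 57)), Mul(-1, -644)) = Add(Add(-140, 19893), 644) = Add(19753, 644) = 20397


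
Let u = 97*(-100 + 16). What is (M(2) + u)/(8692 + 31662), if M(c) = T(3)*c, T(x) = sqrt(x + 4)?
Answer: -4074/20177 + sqrt(7)/20177 ≈ -0.20178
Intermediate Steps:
u = -8148 (u = 97*(-84) = -8148)
T(x) = sqrt(4 + x)
M(c) = c*sqrt(7) (M(c) = sqrt(4 + 3)*c = sqrt(7)*c = c*sqrt(7))
(M(2) + u)/(8692 + 31662) = (2*sqrt(7) - 8148)/(8692 + 31662) = (-8148 + 2*sqrt(7))/40354 = (-8148 + 2*sqrt(7))*(1/40354) = -4074/20177 + sqrt(7)/20177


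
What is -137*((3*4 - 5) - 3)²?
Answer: -2192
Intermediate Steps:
-137*((3*4 - 5) - 3)² = -137*((12 - 5) - 3)² = -137*(7 - 3)² = -137*4² = -137*16 = -2192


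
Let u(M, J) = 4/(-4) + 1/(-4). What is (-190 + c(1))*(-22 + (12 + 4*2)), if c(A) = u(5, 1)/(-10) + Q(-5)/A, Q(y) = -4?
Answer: 1551/4 ≈ 387.75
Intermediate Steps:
u(M, J) = -5/4 (u(M, J) = 4*(-¼) + 1*(-¼) = -1 - ¼ = -5/4)
c(A) = ⅛ - 4/A (c(A) = -5/4/(-10) - 4/A = -5/4*(-⅒) - 4/A = ⅛ - 4/A)
(-190 + c(1))*(-22 + (12 + 4*2)) = (-190 + (⅛)*(-32 + 1)/1)*(-22 + (12 + 4*2)) = (-190 + (⅛)*1*(-31))*(-22 + (12 + 8)) = (-190 - 31/8)*(-22 + 20) = -1551/8*(-2) = 1551/4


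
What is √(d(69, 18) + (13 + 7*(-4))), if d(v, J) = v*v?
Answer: √4746 ≈ 68.891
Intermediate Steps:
d(v, J) = v²
√(d(69, 18) + (13 + 7*(-4))) = √(69² + (13 + 7*(-4))) = √(4761 + (13 - 28)) = √(4761 - 15) = √4746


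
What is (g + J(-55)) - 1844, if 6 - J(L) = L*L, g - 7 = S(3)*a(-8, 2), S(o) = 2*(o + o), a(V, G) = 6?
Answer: -4784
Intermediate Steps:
S(o) = 4*o (S(o) = 2*(2*o) = 4*o)
g = 79 (g = 7 + (4*3)*6 = 7 + 12*6 = 7 + 72 = 79)
J(L) = 6 - L**2 (J(L) = 6 - L*L = 6 - L**2)
(g + J(-55)) - 1844 = (79 + (6 - 1*(-55)**2)) - 1844 = (79 + (6 - 1*3025)) - 1844 = (79 + (6 - 3025)) - 1844 = (79 - 3019) - 1844 = -2940 - 1844 = -4784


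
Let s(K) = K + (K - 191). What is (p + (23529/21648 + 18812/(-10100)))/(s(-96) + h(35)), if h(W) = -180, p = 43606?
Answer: -72227693557/932553200 ≈ -77.452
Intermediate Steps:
s(K) = -191 + 2*K (s(K) = K + (-191 + K) = -191 + 2*K)
(p + (23529/21648 + 18812/(-10100)))/(s(-96) + h(35)) = (43606 + (23529/21648 + 18812/(-10100)))/((-191 + 2*(-96)) - 180) = (43606 + (23529*(1/21648) + 18812*(-1/10100)))/((-191 - 192) - 180) = (43606 + (713/656 - 4703/2525))/(-383 - 180) = (43606 - 1284843/1656400)/(-563) = (72227693557/1656400)*(-1/563) = -72227693557/932553200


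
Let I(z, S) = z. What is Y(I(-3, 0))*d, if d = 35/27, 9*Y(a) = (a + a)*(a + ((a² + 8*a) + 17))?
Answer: 70/81 ≈ 0.86420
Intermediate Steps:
Y(a) = 2*a*(17 + a² + 9*a)/9 (Y(a) = ((a + a)*(a + ((a² + 8*a) + 17)))/9 = ((2*a)*(a + (17 + a² + 8*a)))/9 = ((2*a)*(17 + a² + 9*a))/9 = (2*a*(17 + a² + 9*a))/9 = 2*a*(17 + a² + 9*a)/9)
d = 35/27 (d = 35*(1/27) = 35/27 ≈ 1.2963)
Y(I(-3, 0))*d = ((2/9)*(-3)*(17 + (-3)² + 9*(-3)))*(35/27) = ((2/9)*(-3)*(17 + 9 - 27))*(35/27) = ((2/9)*(-3)*(-1))*(35/27) = (⅔)*(35/27) = 70/81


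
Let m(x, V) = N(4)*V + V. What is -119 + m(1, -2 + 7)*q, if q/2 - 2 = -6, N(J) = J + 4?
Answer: -479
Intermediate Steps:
N(J) = 4 + J
q = -8 (q = 4 + 2*(-6) = 4 - 12 = -8)
m(x, V) = 9*V (m(x, V) = (4 + 4)*V + V = 8*V + V = 9*V)
-119 + m(1, -2 + 7)*q = -119 + (9*(-2 + 7))*(-8) = -119 + (9*5)*(-8) = -119 + 45*(-8) = -119 - 360 = -479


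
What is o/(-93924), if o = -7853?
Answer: 7853/93924 ≈ 0.083610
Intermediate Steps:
o/(-93924) = -7853/(-93924) = -7853*(-1/93924) = 7853/93924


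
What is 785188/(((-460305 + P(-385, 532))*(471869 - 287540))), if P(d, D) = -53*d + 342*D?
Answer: -196297/11887192881 ≈ -1.6513e-5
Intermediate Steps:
785188/(((-460305 + P(-385, 532))*(471869 - 287540))) = 785188/(((-460305 + (-53*(-385) + 342*532))*(471869 - 287540))) = 785188/(((-460305 + (20405 + 181944))*184329)) = 785188/(((-460305 + 202349)*184329)) = 785188/((-257956*184329)) = 785188/(-47548771524) = 785188*(-1/47548771524) = -196297/11887192881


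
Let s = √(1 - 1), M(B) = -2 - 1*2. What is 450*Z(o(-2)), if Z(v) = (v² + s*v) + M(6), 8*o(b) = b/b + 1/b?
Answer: -230175/128 ≈ -1798.2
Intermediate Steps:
M(B) = -4 (M(B) = -2 - 2 = -4)
o(b) = ⅛ + 1/(8*b) (o(b) = (b/b + 1/b)/8 = (1 + 1/b)/8 = ⅛ + 1/(8*b))
s = 0 (s = √0 = 0)
Z(v) = -4 + v² (Z(v) = (v² + 0*v) - 4 = (v² + 0) - 4 = v² - 4 = -4 + v²)
450*Z(o(-2)) = 450*(-4 + ((⅛)*(1 - 2)/(-2))²) = 450*(-4 + ((⅛)*(-½)*(-1))²) = 450*(-4 + (1/16)²) = 450*(-4 + 1/256) = 450*(-1023/256) = -230175/128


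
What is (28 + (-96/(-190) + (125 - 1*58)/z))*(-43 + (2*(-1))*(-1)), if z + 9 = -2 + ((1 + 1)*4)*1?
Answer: -72119/285 ≈ -253.05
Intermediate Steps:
z = -3 (z = -9 + (-2 + ((1 + 1)*4)*1) = -9 + (-2 + (2*4)*1) = -9 + (-2 + 8*1) = -9 + (-2 + 8) = -9 + 6 = -3)
(28 + (-96/(-190) + (125 - 1*58)/z))*(-43 + (2*(-1))*(-1)) = (28 + (-96/(-190) + (125 - 1*58)/(-3)))*(-43 + (2*(-1))*(-1)) = (28 + (-96*(-1/190) + (125 - 58)*(-⅓)))*(-43 - 2*(-1)) = (28 + (48/95 + 67*(-⅓)))*(-43 + 2) = (28 + (48/95 - 67/3))*(-41) = (28 - 6221/285)*(-41) = (1759/285)*(-41) = -72119/285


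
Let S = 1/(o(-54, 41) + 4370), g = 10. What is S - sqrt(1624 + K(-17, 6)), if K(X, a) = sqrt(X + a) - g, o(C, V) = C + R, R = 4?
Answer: 1/4320 - sqrt(1614 + I*sqrt(11)) ≈ -40.174 - 0.041278*I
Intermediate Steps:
o(C, V) = 4 + C (o(C, V) = C + 4 = 4 + C)
K(X, a) = -10 + sqrt(X + a) (K(X, a) = sqrt(X + a) - 1*10 = sqrt(X + a) - 10 = -10 + sqrt(X + a))
S = 1/4320 (S = 1/((4 - 54) + 4370) = 1/(-50 + 4370) = 1/4320 ≈ 0.00023148)
S - sqrt(1624 + K(-17, 6)) = 1/4320 - sqrt(1624 + (-10 + sqrt(-17 + 6))) = 1/4320 - sqrt(1624 + (-10 + sqrt(-11))) = 1/4320 - sqrt(1624 + (-10 + I*sqrt(11))) = 1/4320 - sqrt(1614 + I*sqrt(11))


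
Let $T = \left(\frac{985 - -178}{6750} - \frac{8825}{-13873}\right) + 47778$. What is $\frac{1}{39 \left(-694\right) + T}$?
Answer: $\frac{93642750}{1939604341049} \approx 4.8279 \cdot 10^{-5}$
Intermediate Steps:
$T = \frac{4474139012549}{93642750}$ ($T = \left(\left(985 + 178\right) \frac{1}{6750} - - \frac{8825}{13873}\right) + 47778 = \left(1163 \cdot \frac{1}{6750} + \frac{8825}{13873}\right) + 47778 = \left(\frac{1163}{6750} + \frac{8825}{13873}\right) + 47778 = \frac{75703049}{93642750} + 47778 = \frac{4474139012549}{93642750} \approx 47779.0$)
$\frac{1}{39 \left(-694\right) + T} = \frac{1}{39 \left(-694\right) + \frac{4474139012549}{93642750}} = \frac{1}{-27066 + \frac{4474139012549}{93642750}} = \frac{1}{\frac{1939604341049}{93642750}} = \frac{93642750}{1939604341049}$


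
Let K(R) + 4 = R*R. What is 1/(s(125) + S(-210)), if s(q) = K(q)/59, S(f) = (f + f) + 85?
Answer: -59/4144 ≈ -0.014237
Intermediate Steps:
K(R) = -4 + R**2 (K(R) = -4 + R*R = -4 + R**2)
S(f) = 85 + 2*f (S(f) = 2*f + 85 = 85 + 2*f)
s(q) = -4/59 + q**2/59 (s(q) = (-4 + q**2)/59 = (-4 + q**2)*(1/59) = -4/59 + q**2/59)
1/(s(125) + S(-210)) = 1/((-4/59 + (1/59)*125**2) + (85 + 2*(-210))) = 1/((-4/59 + (1/59)*15625) + (85 - 420)) = 1/((-4/59 + 15625/59) - 335) = 1/(15621/59 - 335) = 1/(-4144/59) = -59/4144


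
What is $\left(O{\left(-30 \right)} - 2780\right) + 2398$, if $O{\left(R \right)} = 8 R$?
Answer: $-622$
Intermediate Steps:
$\left(O{\left(-30 \right)} - 2780\right) + 2398 = \left(8 \left(-30\right) - 2780\right) + 2398 = \left(-240 - 2780\right) + 2398 = -3020 + 2398 = -622$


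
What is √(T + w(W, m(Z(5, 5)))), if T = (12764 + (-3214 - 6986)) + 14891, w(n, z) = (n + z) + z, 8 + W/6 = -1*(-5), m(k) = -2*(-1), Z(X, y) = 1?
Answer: √17441 ≈ 132.06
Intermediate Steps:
m(k) = 2
W = -18 (W = -48 + 6*(-1*(-5)) = -48 + 6*5 = -48 + 30 = -18)
w(n, z) = n + 2*z
T = 17455 (T = (12764 - 10200) + 14891 = 2564 + 14891 = 17455)
√(T + w(W, m(Z(5, 5)))) = √(17455 + (-18 + 2*2)) = √(17455 + (-18 + 4)) = √(17455 - 14) = √17441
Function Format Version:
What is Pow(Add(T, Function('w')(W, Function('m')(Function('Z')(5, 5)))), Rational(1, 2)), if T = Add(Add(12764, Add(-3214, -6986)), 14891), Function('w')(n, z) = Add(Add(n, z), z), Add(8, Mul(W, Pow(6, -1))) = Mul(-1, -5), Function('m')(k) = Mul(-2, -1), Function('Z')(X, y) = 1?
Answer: Pow(17441, Rational(1, 2)) ≈ 132.06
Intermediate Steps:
Function('m')(k) = 2
W = -18 (W = Add(-48, Mul(6, Mul(-1, -5))) = Add(-48, Mul(6, 5)) = Add(-48, 30) = -18)
Function('w')(n, z) = Add(n, Mul(2, z))
T = 17455 (T = Add(Add(12764, -10200), 14891) = Add(2564, 14891) = 17455)
Pow(Add(T, Function('w')(W, Function('m')(Function('Z')(5, 5)))), Rational(1, 2)) = Pow(Add(17455, Add(-18, Mul(2, 2))), Rational(1, 2)) = Pow(Add(17455, Add(-18, 4)), Rational(1, 2)) = Pow(Add(17455, -14), Rational(1, 2)) = Pow(17441, Rational(1, 2))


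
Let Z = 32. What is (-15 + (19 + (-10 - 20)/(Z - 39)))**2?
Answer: 3364/49 ≈ 68.653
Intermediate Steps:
(-15 + (19 + (-10 - 20)/(Z - 39)))**2 = (-15 + (19 + (-10 - 20)/(32 - 39)))**2 = (-15 + (19 - 30/(-7)))**2 = (-15 + (19 - 30*(-1/7)))**2 = (-15 + (19 + 30/7))**2 = (-15 + 163/7)**2 = (58/7)**2 = 3364/49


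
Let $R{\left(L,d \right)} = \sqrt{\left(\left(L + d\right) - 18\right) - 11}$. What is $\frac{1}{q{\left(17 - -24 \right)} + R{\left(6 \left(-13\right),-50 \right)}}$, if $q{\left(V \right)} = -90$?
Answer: $- \frac{90}{8257} - \frac{i \sqrt{157}}{8257} \approx -0.0109 - 0.0015175 i$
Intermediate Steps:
$R{\left(L,d \right)} = \sqrt{-29 + L + d}$ ($R{\left(L,d \right)} = \sqrt{\left(-18 + L + d\right) - 11} = \sqrt{-29 + L + d}$)
$\frac{1}{q{\left(17 - -24 \right)} + R{\left(6 \left(-13\right),-50 \right)}} = \frac{1}{-90 + \sqrt{-29 + 6 \left(-13\right) - 50}} = \frac{1}{-90 + \sqrt{-29 - 78 - 50}} = \frac{1}{-90 + \sqrt{-157}} = \frac{1}{-90 + i \sqrt{157}}$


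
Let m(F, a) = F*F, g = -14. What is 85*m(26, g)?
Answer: 57460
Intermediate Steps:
m(F, a) = F²
85*m(26, g) = 85*26² = 85*676 = 57460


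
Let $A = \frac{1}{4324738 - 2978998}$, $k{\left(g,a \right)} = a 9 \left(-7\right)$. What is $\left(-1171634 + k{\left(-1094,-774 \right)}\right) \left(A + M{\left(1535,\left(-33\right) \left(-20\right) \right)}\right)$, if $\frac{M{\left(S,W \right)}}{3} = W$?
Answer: $- \frac{747991414094318}{336435} \approx -2.2233 \cdot 10^{9}$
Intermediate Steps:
$k{\left(g,a \right)} = - 63 a$ ($k{\left(g,a \right)} = 9 a \left(-7\right) = - 63 a$)
$M{\left(S,W \right)} = 3 W$
$A = \frac{1}{1345740} \approx 7.4309 \cdot 10^{-7}$
$\left(-1171634 + k{\left(-1094,-774 \right)}\right) \left(A + M{\left(1535,\left(-33\right) \left(-20\right) \right)}\right) = \left(-1171634 - -48762\right) \left(\frac{1}{1345740} + 3 \left(\left(-33\right) \left(-20\right)\right)\right) = \left(-1171634 + 48762\right) \left(\frac{1}{1345740} + 3 \cdot 660\right) = - 1122872 \left(\frac{1}{1345740} + 1980\right) = \left(-1122872\right) \frac{2664565201}{1345740} = - \frac{747991414094318}{336435}$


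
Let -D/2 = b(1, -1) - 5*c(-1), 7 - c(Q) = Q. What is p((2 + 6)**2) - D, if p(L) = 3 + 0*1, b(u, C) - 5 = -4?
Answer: -75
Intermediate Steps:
b(u, C) = 1 (b(u, C) = 5 - 4 = 1)
c(Q) = 7 - Q
p(L) = 3 (p(L) = 3 + 0 = 3)
D = 78 (D = -2*(1 - 5*(7 - 1*(-1))) = -2*(1 - 5*(7 + 1)) = -2*(1 - 5*8) = -2*(1 - 40) = -2*(-39) = 78)
p((2 + 6)**2) - D = 3 - 1*78 = 3 - 78 = -75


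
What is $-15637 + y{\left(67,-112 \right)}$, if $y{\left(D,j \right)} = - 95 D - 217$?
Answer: $-22219$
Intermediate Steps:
$y{\left(D,j \right)} = -217 - 95 D$
$-15637 + y{\left(67,-112 \right)} = -15637 - 6582 = -22219$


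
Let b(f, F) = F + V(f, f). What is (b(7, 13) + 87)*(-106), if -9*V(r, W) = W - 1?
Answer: -31588/3 ≈ -10529.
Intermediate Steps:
V(r, W) = 1/9 - W/9 (V(r, W) = -(W - 1)/9 = -(-1 + W)/9 = 1/9 - W/9)
b(f, F) = 1/9 + F - f/9 (b(f, F) = F + (1/9 - f/9) = 1/9 + F - f/9)
(b(7, 13) + 87)*(-106) = ((1/9 + 13 - 1/9*7) + 87)*(-106) = ((1/9 + 13 - 7/9) + 87)*(-106) = (37/3 + 87)*(-106) = (298/3)*(-106) = -31588/3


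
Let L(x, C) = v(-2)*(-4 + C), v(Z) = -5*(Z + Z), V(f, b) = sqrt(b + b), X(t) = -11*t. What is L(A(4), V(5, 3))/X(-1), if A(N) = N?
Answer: -80/11 + 20*sqrt(6)/11 ≈ -2.8191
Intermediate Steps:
V(f, b) = sqrt(2)*sqrt(b) (V(f, b) = sqrt(2*b) = sqrt(2)*sqrt(b))
v(Z) = -10*Z
L(x, C) = -80 + 20*C (L(x, C) = (-10*(-2))*(-4 + C) = 20*(-4 + C) = -80 + 20*C)
L(A(4), V(5, 3))/X(-1) = (-80 + 20*(sqrt(2)*sqrt(3)))/((-11*(-1))) = (-80 + 20*sqrt(6))/11 = -80/11 + 20*sqrt(6)/11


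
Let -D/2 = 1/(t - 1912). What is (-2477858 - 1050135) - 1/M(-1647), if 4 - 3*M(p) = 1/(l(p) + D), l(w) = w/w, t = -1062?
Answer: -15752493209/4465 ≈ -3.5280e+6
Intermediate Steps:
l(w) = 1
D = 1/1487 (D = -2/(-1062 - 1912) = -2/(-2974) = -2*(-1/2974) = 1/1487 ≈ 0.00067249)
M(p) = 4465/4464 (M(p) = 4/3 - 1/(3*(1 + 1/1487)) = 4/3 - 1/(3*1488/1487) = 4/3 - ⅓*1487/1488 = 4/3 - 1487/4464 = 4465/4464)
(-2477858 - 1050135) - 1/M(-1647) = (-2477858 - 1050135) - 1/4465/4464 = -3527993 - 1*4464/4465 = -3527993 - 4464/4465 = -15752493209/4465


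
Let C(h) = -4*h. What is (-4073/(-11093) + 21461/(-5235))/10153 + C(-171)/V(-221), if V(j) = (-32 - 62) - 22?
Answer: -100828491589187/17098502770635 ≈ -5.8969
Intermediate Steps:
V(j) = -116 (V(j) = -94 - 22 = -116)
(-4073/(-11093) + 21461/(-5235))/10153 + C(-171)/V(-221) = (-4073/(-11093) + 21461/(-5235))/10153 - 4*(-171)/(-116) = (-4073*(-1/11093) + 21461*(-1/5235))*(1/10153) + 684*(-1/116) = (4073/11093 - 21461/5235)*(1/10153) - 171/29 = -216744718/58071855*1/10153 - 171/29 = -216744718/589603543815 - 171/29 = -100828491589187/17098502770635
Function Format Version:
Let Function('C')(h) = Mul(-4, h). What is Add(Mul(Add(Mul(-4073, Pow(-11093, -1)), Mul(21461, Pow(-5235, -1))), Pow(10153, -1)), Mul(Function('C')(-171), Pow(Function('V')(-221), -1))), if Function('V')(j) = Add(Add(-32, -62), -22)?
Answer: Rational(-100828491589187, 17098502770635) ≈ -5.8969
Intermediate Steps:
Function('V')(j) = -116 (Function('V')(j) = Add(-94, -22) = -116)
Add(Mul(Add(Mul(-4073, Pow(-11093, -1)), Mul(21461, Pow(-5235, -1))), Pow(10153, -1)), Mul(Function('C')(-171), Pow(Function('V')(-221), -1))) = Add(Mul(Add(Mul(-4073, Pow(-11093, -1)), Mul(21461, Pow(-5235, -1))), Pow(10153, -1)), Mul(Mul(-4, -171), Pow(-116, -1))) = Add(Mul(Add(Mul(-4073, Rational(-1, 11093)), Mul(21461, Rational(-1, 5235))), Rational(1, 10153)), Mul(684, Rational(-1, 116))) = Add(Mul(Add(Rational(4073, 11093), Rational(-21461, 5235)), Rational(1, 10153)), Rational(-171, 29)) = Add(Mul(Rational(-216744718, 58071855), Rational(1, 10153)), Rational(-171, 29)) = Add(Rational(-216744718, 589603543815), Rational(-171, 29)) = Rational(-100828491589187, 17098502770635)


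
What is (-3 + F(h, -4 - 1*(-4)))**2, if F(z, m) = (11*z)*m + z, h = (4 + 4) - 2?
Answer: 9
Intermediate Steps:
h = 6 (h = 8 - 2 = 6)
F(z, m) = z + 11*m*z (F(z, m) = 11*m*z + z = z + 11*m*z)
(-3 + F(h, -4 - 1*(-4)))**2 = (-3 + 6*(1 + 11*(-4 - 1*(-4))))**2 = (-3 + 6*(1 + 11*(-4 + 4)))**2 = (-3 + 6*(1 + 11*0))**2 = (-3 + 6*(1 + 0))**2 = (-3 + 6*1)**2 = (-3 + 6)**2 = 3**2 = 9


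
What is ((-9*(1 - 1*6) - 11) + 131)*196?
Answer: 32340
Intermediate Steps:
((-9*(1 - 1*6) - 11) + 131)*196 = ((-9*(1 - 6) - 11) + 131)*196 = ((-9*(-5) - 11) + 131)*196 = ((45 - 11) + 131)*196 = (34 + 131)*196 = 165*196 = 32340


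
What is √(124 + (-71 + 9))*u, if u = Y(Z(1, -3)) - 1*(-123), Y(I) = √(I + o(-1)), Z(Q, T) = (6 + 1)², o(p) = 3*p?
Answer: √62*(123 + √46) ≈ 1021.9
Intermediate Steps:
Z(Q, T) = 49 (Z(Q, T) = 7² = 49)
Y(I) = √(-3 + I) (Y(I) = √(I + 3*(-1)) = √(I - 3) = √(-3 + I))
u = 123 + √46 (u = √(-3 + 49) - 1*(-123) = √46 + 123 = 123 + √46 ≈ 129.78)
√(124 + (-71 + 9))*u = √(124 + (-71 + 9))*(123 + √46) = √(124 - 62)*(123 + √46) = √62*(123 + √46)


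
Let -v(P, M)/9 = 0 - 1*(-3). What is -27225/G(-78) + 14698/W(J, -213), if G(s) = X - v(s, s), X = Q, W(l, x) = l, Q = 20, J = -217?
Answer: -6598631/10199 ≈ -646.99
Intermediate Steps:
X = 20
v(P, M) = -27 (v(P, M) = -9*(0 - 1*(-3)) = -9*(0 + 3) = -9*3 = -27)
G(s) = 47 (G(s) = 20 - 1*(-27) = 20 + 27 = 47)
-27225/G(-78) + 14698/W(J, -213) = -27225/47 + 14698/(-217) = -27225*1/47 + 14698*(-1/217) = -27225/47 - 14698/217 = -6598631/10199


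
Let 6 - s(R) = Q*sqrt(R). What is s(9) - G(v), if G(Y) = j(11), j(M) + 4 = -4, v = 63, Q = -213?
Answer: 653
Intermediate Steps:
j(M) = -8 (j(M) = -4 - 4 = -8)
G(Y) = -8
s(R) = 6 + 213*sqrt(R) (s(R) = 6 - (-213)*sqrt(R) = 6 + 213*sqrt(R))
s(9) - G(v) = (6 + 213*sqrt(9)) - 1*(-8) = (6 + 213*3) + 8 = (6 + 639) + 8 = 645 + 8 = 653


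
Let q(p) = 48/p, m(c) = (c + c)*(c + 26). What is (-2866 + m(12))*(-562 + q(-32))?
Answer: 1101079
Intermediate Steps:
m(c) = 2*c*(26 + c) (m(c) = (2*c)*(26 + c) = 2*c*(26 + c))
(-2866 + m(12))*(-562 + q(-32)) = (-2866 + 2*12*(26 + 12))*(-562 + 48/(-32)) = (-2866 + 2*12*38)*(-562 + 48*(-1/32)) = (-2866 + 912)*(-562 - 3/2) = -1954*(-1127/2) = 1101079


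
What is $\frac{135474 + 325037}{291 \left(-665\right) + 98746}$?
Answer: $- \frac{460511}{94769} \approx -4.8593$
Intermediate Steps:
$\frac{135474 + 325037}{291 \left(-665\right) + 98746} = \frac{460511}{-193515 + 98746} = \frac{460511}{-94769} = 460511 \left(- \frac{1}{94769}\right) = - \frac{460511}{94769}$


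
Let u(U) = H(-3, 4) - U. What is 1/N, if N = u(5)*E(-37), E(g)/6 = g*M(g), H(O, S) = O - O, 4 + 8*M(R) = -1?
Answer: -4/2775 ≈ -0.0014414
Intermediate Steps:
M(R) = -5/8 (M(R) = -½ + (⅛)*(-1) = -½ - ⅛ = -5/8)
H(O, S) = 0
E(g) = -15*g/4 (E(g) = 6*(g*(-5/8)) = 6*(-5*g/8) = -15*g/4)
u(U) = -U (u(U) = 0 - U = -U)
N = -2775/4 (N = (-1*5)*(-15/4*(-37)) = -5*555/4 = -2775/4 ≈ -693.75)
1/N = 1/(-2775/4) = -4/2775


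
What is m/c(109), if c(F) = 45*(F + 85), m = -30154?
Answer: -15077/4365 ≈ -3.4541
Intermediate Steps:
c(F) = 3825 + 45*F (c(F) = 45*(85 + F) = 3825 + 45*F)
m/c(109) = -30154/(3825 + 45*109) = -30154/(3825 + 4905) = -30154/8730 = -30154*1/8730 = -15077/4365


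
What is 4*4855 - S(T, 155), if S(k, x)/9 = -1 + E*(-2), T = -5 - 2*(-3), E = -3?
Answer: 19375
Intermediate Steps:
T = 1 (T = -5 + 6 = 1)
S(k, x) = 45 (S(k, x) = 9*(-1 - 3*(-2)) = 9*(-1 + 6) = 9*5 = 45)
4*4855 - S(T, 155) = 4*4855 - 1*45 = 19420 - 45 = 19375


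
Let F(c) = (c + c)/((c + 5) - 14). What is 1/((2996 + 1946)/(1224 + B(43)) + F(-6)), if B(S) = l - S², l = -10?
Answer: -635/4434 ≈ -0.14321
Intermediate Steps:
B(S) = -10 - S²
F(c) = 2*c/(-9 + c) (F(c) = (2*c)/((5 + c) - 14) = (2*c)/(-9 + c) = 2*c/(-9 + c))
1/((2996 + 1946)/(1224 + B(43)) + F(-6)) = 1/((2996 + 1946)/(1224 + (-10 - 1*43²)) + 2*(-6)/(-9 - 6)) = 1/(4942/(1224 + (-10 - 1*1849)) + 2*(-6)/(-15)) = 1/(4942/(1224 + (-10 - 1849)) + 2*(-6)*(-1/15)) = 1/(4942/(1224 - 1859) + ⅘) = 1/(4942/(-635) + ⅘) = 1/(4942*(-1/635) + ⅘) = 1/(-4942/635 + ⅘) = 1/(-4434/635) = -635/4434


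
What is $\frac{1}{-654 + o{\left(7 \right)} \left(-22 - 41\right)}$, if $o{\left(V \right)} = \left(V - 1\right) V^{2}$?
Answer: $- \frac{1}{19176} \approx -5.2149 \cdot 10^{-5}$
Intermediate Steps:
$o{\left(V \right)} = V^{2} \left(-1 + V\right)$ ($o{\left(V \right)} = \left(-1 + V\right) V^{2} = V^{2} \left(-1 + V\right)$)
$\frac{1}{-654 + o{\left(7 \right)} \left(-22 - 41\right)} = \frac{1}{-654 + 7^{2} \left(-1 + 7\right) \left(-22 - 41\right)} = \frac{1}{-654 + 49 \cdot 6 \left(-63\right)} = \frac{1}{-654 + 294 \left(-63\right)} = \frac{1}{-654 - 18522} = \frac{1}{-19176} = - \frac{1}{19176}$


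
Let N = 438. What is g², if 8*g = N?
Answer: 47961/16 ≈ 2997.6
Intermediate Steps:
g = 219/4 (g = (⅛)*438 = 219/4 ≈ 54.750)
g² = (219/4)² = 47961/16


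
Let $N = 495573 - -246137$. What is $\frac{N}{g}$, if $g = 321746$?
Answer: $\frac{370855}{160873} \approx 2.3053$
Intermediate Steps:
$N = 741710$ ($N = 495573 + 246137 = 741710$)
$\frac{N}{g} = \frac{741710}{321746} = 741710 \cdot \frac{1}{321746} = \frac{370855}{160873}$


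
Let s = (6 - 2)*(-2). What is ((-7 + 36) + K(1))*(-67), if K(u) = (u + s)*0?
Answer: -1943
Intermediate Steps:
s = -8 (s = 4*(-2) = -8)
K(u) = 0 (K(u) = (u - 8)*0 = (-8 + u)*0 = 0)
((-7 + 36) + K(1))*(-67) = ((-7 + 36) + 0)*(-67) = (29 + 0)*(-67) = 29*(-67) = -1943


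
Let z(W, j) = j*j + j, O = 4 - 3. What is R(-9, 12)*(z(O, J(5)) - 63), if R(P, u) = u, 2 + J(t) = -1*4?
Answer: -396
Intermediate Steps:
J(t) = -6 (J(t) = -2 - 1*4 = -2 - 4 = -6)
O = 1
z(W, j) = j + j**2 (z(W, j) = j**2 + j = j + j**2)
R(-9, 12)*(z(O, J(5)) - 63) = 12*(-6*(1 - 6) - 63) = 12*(-6*(-5) - 63) = 12*(30 - 63) = 12*(-33) = -396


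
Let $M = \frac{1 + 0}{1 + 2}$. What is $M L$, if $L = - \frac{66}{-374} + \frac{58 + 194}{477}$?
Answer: $\frac{635}{2703} \approx 0.23492$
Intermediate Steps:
$L = \frac{635}{901}$ ($L = \left(-66\right) \left(- \frac{1}{374}\right) + 252 \cdot \frac{1}{477} = \frac{3}{17} + \frac{28}{53} = \frac{635}{901} \approx 0.70477$)
$M = \frac{1}{3}$ ($M = 1 \cdot \frac{1}{3} = \frac{1}{3} \approx 0.33333$)
$M L = \frac{1}{3} \cdot \frac{635}{901} = \frac{635}{2703}$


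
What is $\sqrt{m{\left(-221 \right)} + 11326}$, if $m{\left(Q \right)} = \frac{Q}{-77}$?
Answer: $\frac{\sqrt{67168871}}{77} \approx 106.44$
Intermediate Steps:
$m{\left(Q \right)} = - \frac{Q}{77}$ ($m{\left(Q \right)} = Q \left(- \frac{1}{77}\right) = - \frac{Q}{77}$)
$\sqrt{m{\left(-221 \right)} + 11326} = \sqrt{\left(- \frac{1}{77}\right) \left(-221\right) + 11326} = \sqrt{\frac{221}{77} + 11326} = \sqrt{\frac{872323}{77}} = \frac{\sqrt{67168871}}{77}$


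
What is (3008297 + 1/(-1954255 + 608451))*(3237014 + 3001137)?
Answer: 25255641746337809837/1345804 ≈ 1.8766e+13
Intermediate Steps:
(3008297 + 1/(-1954255 + 608451))*(3237014 + 3001137) = (3008297 + 1/(-1345804))*6238151 = (3008297 - 1/1345804)*6238151 = (4048578135787/1345804)*6238151 = 25255641746337809837/1345804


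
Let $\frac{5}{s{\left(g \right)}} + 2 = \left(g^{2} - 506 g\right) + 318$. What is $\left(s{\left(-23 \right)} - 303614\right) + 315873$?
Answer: $\frac{153029102}{12483} \approx 12259.0$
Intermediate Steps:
$s{\left(g \right)} = \frac{5}{316 + g^{2} - 506 g}$ ($s{\left(g \right)} = \frac{5}{-2 + \left(\left(g^{2} - 506 g\right) + 318\right)} = \frac{5}{-2 + \left(318 + g^{2} - 506 g\right)} = \frac{5}{316 + g^{2} - 506 g}$)
$\left(s{\left(-23 \right)} - 303614\right) + 315873 = \left(\frac{5}{316 + \left(-23\right)^{2} - -11638} - 303614\right) + 315873 = \left(\frac{5}{316 + 529 + 11638} - 303614\right) + 315873 = \left(\frac{5}{12483} - 303614\right) + 315873 = - \frac{3790013557}{12483} + 315873 = \frac{153029102}{12483}$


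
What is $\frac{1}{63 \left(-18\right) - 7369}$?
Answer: $- \frac{1}{8503} \approx -0.00011761$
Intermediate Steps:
$\frac{1}{63 \left(-18\right) - 7369} = \frac{1}{-1134 - 7369} = \frac{1}{-8503} = - \frac{1}{8503}$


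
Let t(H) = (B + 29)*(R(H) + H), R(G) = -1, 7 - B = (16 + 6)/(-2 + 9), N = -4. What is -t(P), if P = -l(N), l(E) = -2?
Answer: -230/7 ≈ -32.857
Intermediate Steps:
B = 27/7 (B = 7 - (16 + 6)/(-2 + 9) = 7 - 22/7 = 27/7 ≈ 3.8571)
P = 2 (P = -1*(-2) = 2)
t(H) = -230/7 + 230*H/7 (t(H) = (27/7 + 29)*(-1 + H) = 230*(-1 + H)/7 = -230/7 + 230*H/7)
-t(P) = -(-230/7 + (230/7)*2) = -(-230/7 + 460/7) = -1*230/7 = -230/7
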